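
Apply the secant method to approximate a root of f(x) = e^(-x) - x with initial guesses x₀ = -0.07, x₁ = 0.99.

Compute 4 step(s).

f(x) = e^(-x) - x
x₀ = -0.07, x₁ = 0.99

Secant formula: x_{n+1} = x_n - f(x_n)(x_n - x_{n-1})/(f(x_n) - f(x_{n-1}))

Iteration 1:
  f(-0.070000) = 1.142508
  f(0.990000) = -0.618423
  x_2 = 0.990000 - (-0.618423)×(0.990000 - (-0.070000))/(-0.618423 - 1.142508)
       = 0.617738
Iteration 2:
  f(0.990000) = -0.618423
  f(0.617738) = -0.078575
  x_3 = 0.617738 - (-0.078575)×(0.617738 - 0.990000)/(-0.078575 - (-0.618423))
       = 0.563555
Iteration 3:
  f(0.617738) = -0.078575
  f(0.563555) = 0.005627
  x_4 = 0.563555 - 0.005627×(0.563555 - 0.617738)/(0.005627 - (-0.078575))
       = 0.567176
Iteration 4:
  f(0.563555) = 0.005627
  f(0.567176) = -0.000051
  x_5 = 0.567176 - (-0.000051)×(0.567176 - 0.563555)/(-0.000051 - 0.005627)
       = 0.567143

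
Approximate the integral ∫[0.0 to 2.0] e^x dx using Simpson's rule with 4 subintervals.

f(x) = e^x
a = 0.0, b = 2.0, n = 4
h = (b - a)/n = 0.500000

Simpson's rule: (h/3)[f(x₀) + 4f(x₁) + 2f(x₂) + ... + f(xₙ)]

x_0 = 0.0000, f(x_0) = 1.000000, coefficient = 1
x_1 = 0.5000, f(x_1) = 1.648721, coefficient = 4
x_2 = 1.0000, f(x_2) = 2.718282, coefficient = 2
x_3 = 1.5000, f(x_3) = 4.481689, coefficient = 4
x_4 = 2.0000, f(x_4) = 7.389056, coefficient = 1

I ≈ (0.500000/3) × 38.347261 = 6.391210
Exact value: 6.389056
Error: 0.002154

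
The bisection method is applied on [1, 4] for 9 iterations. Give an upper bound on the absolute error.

Bisection error bound: |error| ≤ (b-a)/2^n
|error| ≤ (4 - 1)/2^9 = 3/2^9
|error| ≤ 0.0058593750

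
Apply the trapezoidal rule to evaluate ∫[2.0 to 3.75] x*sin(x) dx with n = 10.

f(x) = x*sin(x)
a = 2.0, b = 3.75, n = 10
h = (b - a)/n = 0.175000

Trapezoidal rule: (h/2)[f(x₀) + 2f(x₁) + 2f(x₂) + ... + f(xₙ)]

x_0 = 2.0000, f(x_0) = 1.818595, coefficient = 1
x_1 = 2.1750, f(x_1) = 1.789927, coefficient = 2
x_2 = 2.3500, f(x_2) = 1.671962, coefficient = 2
x_3 = 2.5250, f(x_3) = 1.460103, coefficient = 2
x_4 = 2.7000, f(x_4) = 1.153926, coefficient = 2
x_5 = 2.8750, f(x_5) = 0.757407, coefficient = 2
x_6 = 3.0500, f(x_6) = 0.278967, coefficient = 2
x_7 = 3.2250, f(x_7) = -0.268677, coefficient = 2
x_8 = 3.4000, f(x_8) = -0.868840, coefficient = 2
x_9 = 3.5750, f(x_9) = -1.501377, coefficient = 2
x_10 = 3.7500, f(x_10) = -2.143355, coefficient = 1

I ≈ (0.175000/2) × 8.622037 = 0.754428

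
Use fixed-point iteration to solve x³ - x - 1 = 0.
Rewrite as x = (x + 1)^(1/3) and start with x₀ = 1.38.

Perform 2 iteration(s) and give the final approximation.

Equation: x³ - x - 1 = 0
Fixed-point form: x = (x + 1)^(1/3)
x₀ = 1.38

x_1 = g(1.380000) = 1.335136
x_2 = g(1.335136) = 1.326694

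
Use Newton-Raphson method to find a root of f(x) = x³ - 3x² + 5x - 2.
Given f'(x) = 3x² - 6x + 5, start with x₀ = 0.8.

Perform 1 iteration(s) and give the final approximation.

f(x) = x³ - 3x² + 5x - 2
f'(x) = 3x² - 6x + 5
x₀ = 0.8

Newton-Raphson formula: x_{n+1} = x_n - f(x_n)/f'(x_n)

Iteration 1:
  f(0.800000) = 0.592000
  f'(0.800000) = 2.120000
  x_1 = 0.800000 - 0.592000/2.120000 = 0.520755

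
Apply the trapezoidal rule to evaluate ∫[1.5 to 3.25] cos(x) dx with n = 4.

f(x) = cos(x)
a = 1.5, b = 3.25, n = 4
h = (b - a)/n = 0.437500

Trapezoidal rule: (h/2)[f(x₀) + 2f(x₁) + 2f(x₂) + ... + f(xₙ)]

x_0 = 1.5000, f(x_0) = 0.070737, coefficient = 1
x_1 = 1.9375, f(x_1) = -0.358540, coefficient = 2
x_2 = 2.3750, f(x_2) = -0.720278, coefficient = 2
x_3 = 2.8125, f(x_3) = -0.946336, coefficient = 2
x_4 = 3.2500, f(x_4) = -0.994130, coefficient = 1

I ≈ (0.437500/2) × -4.973702 = -1.087997
Exact value: -1.105690
Error: 0.017693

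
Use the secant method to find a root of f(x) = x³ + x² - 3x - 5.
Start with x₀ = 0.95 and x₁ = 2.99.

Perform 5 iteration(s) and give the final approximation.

f(x) = x³ + x² - 3x - 5
x₀ = 0.95, x₁ = 2.99

Secant formula: x_{n+1} = x_n - f(x_n)(x_n - x_{n-1})/(f(x_n) - f(x_{n-1}))

Iteration 1:
  f(0.950000) = -6.090125
  f(2.990000) = 21.700999
  x_2 = 2.990000 - 21.700999×(2.990000 - 0.950000)/(21.700999 - (-6.090125))
       = 1.397044
Iteration 2:
  f(2.990000) = 21.700999
  f(1.397044) = -4.512745
  x_3 = 1.397044 - (-4.512745)×(1.397044 - 2.990000)/(-4.512745 - 21.700999)
       = 1.671274
Iteration 3:
  f(1.397044) = -4.512745
  f(1.671274) = -2.552532
  x_4 = 1.671274 - (-2.552532)×(1.671274 - 1.397044)/(-2.552532 - (-4.512745))
       = 2.028369
Iteration 4:
  f(1.671274) = -2.552532
  f(2.028369) = 1.374455
  x_5 = 2.028369 - 1.374455×(2.028369 - 1.671274)/(1.374455 - (-2.552532))
       = 1.903385
Iteration 5:
  f(2.028369) = 1.374455
  f(1.903385) = -0.191555
  x_6 = 1.903385 - (-0.191555)×(1.903385 - 2.028369)/(-0.191555 - 1.374455)
       = 1.918673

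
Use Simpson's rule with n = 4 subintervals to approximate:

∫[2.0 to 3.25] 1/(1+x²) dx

f(x) = 1/(1+x²)
a = 2.0, b = 3.25, n = 4
h = (b - a)/n = 0.312500

Simpson's rule: (h/3)[f(x₀) + 4f(x₁) + 2f(x₂) + ... + f(xₙ)]

x_0 = 2.0000, f(x_0) = 0.200000, coefficient = 1
x_1 = 2.3125, f(x_1) = 0.157538, coefficient = 4
x_2 = 2.6250, f(x_2) = 0.126733, coefficient = 2
x_3 = 2.9375, f(x_3) = 0.103854, coefficient = 4
x_4 = 3.2500, f(x_4) = 0.086486, coefficient = 1

I ≈ (0.312500/3) × 1.585522 = 0.165158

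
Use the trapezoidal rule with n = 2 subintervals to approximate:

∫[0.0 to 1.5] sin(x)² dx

f(x) = sin(x)²
a = 0.0, b = 1.5, n = 2
h = (b - a)/n = 0.750000

Trapezoidal rule: (h/2)[f(x₀) + 2f(x₁) + 2f(x₂) + ... + f(xₙ)]

x_0 = 0.0000, f(x_0) = 0.000000, coefficient = 1
x_1 = 0.7500, f(x_1) = 0.464631, coefficient = 2
x_2 = 1.5000, f(x_2) = 0.994996, coefficient = 1

I ≈ (0.750000/2) × 1.924259 = 0.721597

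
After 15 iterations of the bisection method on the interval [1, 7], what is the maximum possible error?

Bisection error bound: |error| ≤ (b-a)/2^n
|error| ≤ (7 - 1)/2^15 = 6/2^15
|error| ≤ 0.0001831055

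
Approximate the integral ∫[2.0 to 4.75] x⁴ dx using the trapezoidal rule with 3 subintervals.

f(x) = x⁴
a = 2.0, b = 4.75, n = 3
h = (b - a)/n = 0.916667

Trapezoidal rule: (h/2)[f(x₀) + 2f(x₁) + 2f(x₂) + ... + f(xₙ)]

x_0 = 2.0000, f(x_0) = 16.000000, coefficient = 1
x_1 = 2.9167, f(x_1) = 72.368104, coefficient = 2
x_2 = 3.8333, f(x_2) = 215.926698, coefficient = 2
x_3 = 4.7500, f(x_3) = 509.066406, coefficient = 1

I ≈ (0.916667/2) × 1101.656009 = 504.925671
Exact value: 477.213086
Error: 27.712585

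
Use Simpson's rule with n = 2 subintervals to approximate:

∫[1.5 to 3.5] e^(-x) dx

f(x) = e^(-x)
a = 1.5, b = 3.5, n = 2
h = (b - a)/n = 1.000000

Simpson's rule: (h/3)[f(x₀) + 4f(x₁) + 2f(x₂) + ... + f(xₙ)]

x_0 = 1.5000, f(x_0) = 0.223130, coefficient = 1
x_1 = 2.5000, f(x_1) = 0.082085, coefficient = 4
x_2 = 3.5000, f(x_2) = 0.030197, coefficient = 1

I ≈ (1.000000/3) × 0.581668 = 0.193889
Exact value: 0.192933
Error: 0.000956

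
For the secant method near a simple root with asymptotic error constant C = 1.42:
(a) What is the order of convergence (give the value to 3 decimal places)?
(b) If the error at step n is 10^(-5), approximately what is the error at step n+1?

(a) Secant method has superlinear convergence with order φ = (1+√5)/2 ≈ 1.618.
    This means |e_{n+1}| ≈ C|e_n|^1.618.

(b) With |e_n| = 10^(-5) and C = 1.42:
    |e_{n+1}| ≈ 1.42 × (10^(-5))^1.618 = 1.42 × 10^(-8.09)

(a) ≈ 1.618 (golden ratio); (b) |e_{n+1}| ≈ 1.154e-08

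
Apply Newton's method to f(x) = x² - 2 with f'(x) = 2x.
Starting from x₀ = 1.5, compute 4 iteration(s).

f(x) = x² - 2
f'(x) = 2x
x₀ = 1.5

Newton-Raphson formula: x_{n+1} = x_n - f(x_n)/f'(x_n)

Iteration 1:
  f(1.500000) = 0.250000
  f'(1.500000) = 3.000000
  x_1 = 1.500000 - 0.250000/3.000000 = 1.416667
Iteration 2:
  f(1.416667) = 0.006944
  f'(1.416667) = 2.833333
  x_2 = 1.416667 - 0.006944/2.833333 = 1.414216
Iteration 3:
  f(1.414216) = 0.000006
  f'(1.414216) = 2.828431
  x_3 = 1.414216 - 0.000006/2.828431 = 1.414214
Iteration 4:
  f(1.414214) = 0.000000
  f'(1.414214) = 2.828427
  x_4 = 1.414214 - 0.000000/2.828427 = 1.414214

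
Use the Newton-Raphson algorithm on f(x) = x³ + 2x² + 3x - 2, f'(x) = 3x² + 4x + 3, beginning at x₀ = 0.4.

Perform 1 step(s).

f(x) = x³ + 2x² + 3x - 2
f'(x) = 3x² + 4x + 3
x₀ = 0.4

Newton-Raphson formula: x_{n+1} = x_n - f(x_n)/f'(x_n)

Iteration 1:
  f(0.400000) = -0.416000
  f'(0.400000) = 5.080000
  x_1 = 0.400000 - (-0.416000)/5.080000 = 0.481890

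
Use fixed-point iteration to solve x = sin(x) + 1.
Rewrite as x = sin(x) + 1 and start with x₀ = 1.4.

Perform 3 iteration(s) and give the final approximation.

Equation: x = sin(x) + 1
Fixed-point form: x = sin(x) + 1
x₀ = 1.4

x_1 = g(1.400000) = 1.985450
x_2 = g(1.985450) = 1.915256
x_3 = g(1.915256) = 1.941258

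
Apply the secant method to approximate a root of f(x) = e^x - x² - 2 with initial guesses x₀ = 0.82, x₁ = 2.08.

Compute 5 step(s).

f(x) = e^x - x² - 2
x₀ = 0.82, x₁ = 2.08

Secant formula: x_{n+1} = x_n - f(x_n)(x_n - x_{n-1})/(f(x_n) - f(x_{n-1}))

Iteration 1:
  f(0.820000) = -0.401900
  f(2.080000) = 1.678069
  x_2 = 2.080000 - 1.678069×(2.080000 - 0.820000)/(1.678069 - (-0.401900))
       = 1.063462
Iteration 2:
  f(2.080000) = 1.678069
  f(1.063462) = -0.234570
  x_3 = 1.063462 - (-0.234570)×(1.063462 - 2.080000)/(-0.234570 - 1.678069)
       = 1.188133
Iteration 3:
  f(1.063462) = -0.234570
  f(1.188133) = -0.130710
  x_4 = 1.188133 - (-0.130710)×(1.188133 - 1.063462)/(-0.130710 - (-0.234570))
       = 1.345034
Iteration 4:
  f(1.188133) = -0.130710
  f(1.345034) = 0.029200
  x_5 = 1.345034 - 0.029200×(1.345034 - 1.188133)/(0.029200 - (-0.130710))
       = 1.316383
Iteration 5:
  f(1.345034) = 0.029200
  f(1.316383) = -0.002958
  x_6 = 1.316383 - (-0.002958)×(1.316383 - 1.345034)/(-0.002958 - 0.029200)
       = 1.319019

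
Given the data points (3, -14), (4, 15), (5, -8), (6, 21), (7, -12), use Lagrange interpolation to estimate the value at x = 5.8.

Lagrange interpolation formula:
P(x) = Σ yᵢ × Lᵢ(x)
where Lᵢ(x) = Π_{j≠i} (x - xⱼ)/(xᵢ - xⱼ)

L_0(5.8) = (5.8 - 4)/(3 - 4) × (5.8 - 5)/(3 - 5) × (5.8 - 6)/(3 - 6) × (5.8 - 7)/(3 - 7) = 0.014400
L_1(5.8) = (5.8 - 3)/(4 - 3) × (5.8 - 5)/(4 - 5) × (5.8 - 6)/(4 - 6) × (5.8 - 7)/(4 - 7) = -0.089600
L_2(5.8) = (5.8 - 3)/(5 - 3) × (5.8 - 4)/(5 - 4) × (5.8 - 6)/(5 - 6) × (5.8 - 7)/(5 - 7) = 0.302400
L_3(5.8) = (5.8 - 3)/(6 - 3) × (5.8 - 4)/(6 - 4) × (5.8 - 5)/(6 - 5) × (5.8 - 7)/(6 - 7) = 0.806400
L_4(5.8) = (5.8 - 3)/(7 - 3) × (5.8 - 4)/(7 - 4) × (5.8 - 5)/(7 - 5) × (5.8 - 6)/(7 - 6) = -0.033600

P(5.8) = (-14)×L_0(5.8) + 15×L_1(5.8) + (-8)×L_2(5.8) + 21×L_3(5.8) + (-12)×L_4(5.8)
P(5.8) = 13.372800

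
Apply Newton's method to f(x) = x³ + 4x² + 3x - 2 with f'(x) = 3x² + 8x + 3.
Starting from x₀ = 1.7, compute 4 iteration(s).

f(x) = x³ + 4x² + 3x - 2
f'(x) = 3x² + 8x + 3
x₀ = 1.7

Newton-Raphson formula: x_{n+1} = x_n - f(x_n)/f'(x_n)

Iteration 1:
  f(1.700000) = 19.573000
  f'(1.700000) = 25.270000
  x_1 = 1.700000 - 19.573000/25.270000 = 0.925445
Iteration 2:
  f(0.925445) = 4.994727
  f'(0.925445) = 12.972908
  x_2 = 0.925445 - 4.994727/12.972908 = 0.540433
Iteration 3:
  f(0.540433) = 0.947414
  f'(0.540433) = 8.199668
  x_3 = 0.540433 - 0.947414/8.199668 = 0.424890
Iteration 4:
  f(0.424890) = 0.073503
  f'(0.424890) = 6.940716
  x_4 = 0.424890 - 0.073503/6.940716 = 0.414300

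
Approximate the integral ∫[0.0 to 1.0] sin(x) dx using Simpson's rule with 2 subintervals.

f(x) = sin(x)
a = 0.0, b = 1.0, n = 2
h = (b - a)/n = 0.500000

Simpson's rule: (h/3)[f(x₀) + 4f(x₁) + 2f(x₂) + ... + f(xₙ)]

x_0 = 0.0000, f(x_0) = 0.000000, coefficient = 1
x_1 = 0.5000, f(x_1) = 0.479426, coefficient = 4
x_2 = 1.0000, f(x_2) = 0.841471, coefficient = 1

I ≈ (0.500000/3) × 2.759173 = 0.459862
Exact value: 0.459698
Error: 0.000164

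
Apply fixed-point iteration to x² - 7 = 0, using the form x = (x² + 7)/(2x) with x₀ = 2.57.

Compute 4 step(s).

Equation: x² - 7 = 0
Fixed-point form: x = (x² + 7)/(2x)
x₀ = 2.57

x_1 = g(2.570000) = 2.646868
x_2 = g(2.646868) = 2.645752
x_3 = g(2.645752) = 2.645751
x_4 = g(2.645751) = 2.645751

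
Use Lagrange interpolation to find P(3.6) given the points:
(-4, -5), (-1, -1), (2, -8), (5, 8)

Lagrange interpolation formula:
P(x) = Σ yᵢ × Lᵢ(x)
where Lᵢ(x) = Π_{j≠i} (x - xⱼ)/(xᵢ - xⱼ)

L_0(3.6) = (3.6 - (-1))/(-4 - (-1)) × (3.6 - 2)/(-4 - 2) × (3.6 - 5)/(-4 - 5) = 0.063605
L_1(3.6) = (3.6 - (-4))/(-1 - (-4)) × (3.6 - 2)/(-1 - 2) × (3.6 - 5)/(-1 - 5) = -0.315259
L_2(3.6) = (3.6 - (-4))/(2 - (-4)) × (3.6 - (-1))/(2 - (-1)) × (3.6 - 5)/(2 - 5) = 0.906370
L_3(3.6) = (3.6 - (-4))/(5 - (-4)) × (3.6 - (-1))/(5 - (-1)) × (3.6 - 2)/(5 - 2) = 0.345284

P(3.6) = (-5)×L_0(3.6) + (-1)×L_1(3.6) + (-8)×L_2(3.6) + 8×L_3(3.6)
P(3.6) = -4.491457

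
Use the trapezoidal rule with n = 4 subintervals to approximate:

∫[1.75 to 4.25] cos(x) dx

f(x) = cos(x)
a = 1.75, b = 4.25, n = 4
h = (b - a)/n = 0.625000

Trapezoidal rule: (h/2)[f(x₀) + 2f(x₁) + 2f(x₂) + ... + f(xₙ)]

x_0 = 1.7500, f(x_0) = -0.178246, coefficient = 1
x_1 = 2.3750, f(x_1) = -0.720278, coefficient = 2
x_2 = 3.0000, f(x_2) = -0.989992, coefficient = 2
x_3 = 3.6250, f(x_3) = -0.885416, coefficient = 2
x_4 = 4.2500, f(x_4) = -0.446087, coefficient = 1

I ≈ (0.625000/2) × -5.815708 = -1.817409
Exact value: -1.878975
Error: 0.061567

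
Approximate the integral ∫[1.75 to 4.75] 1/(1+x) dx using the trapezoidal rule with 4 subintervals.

f(x) = 1/(1+x)
a = 1.75, b = 4.75, n = 4
h = (b - a)/n = 0.750000

Trapezoidal rule: (h/2)[f(x₀) + 2f(x₁) + 2f(x₂) + ... + f(xₙ)]

x_0 = 1.7500, f(x_0) = 0.363636, coefficient = 1
x_1 = 2.5000, f(x_1) = 0.285714, coefficient = 2
x_2 = 3.2500, f(x_2) = 0.235294, coefficient = 2
x_3 = 4.0000, f(x_3) = 0.200000, coefficient = 2
x_4 = 4.7500, f(x_4) = 0.173913, coefficient = 1

I ≈ (0.750000/2) × 1.979566 = 0.742337
Exact value: 0.737599
Error: 0.004738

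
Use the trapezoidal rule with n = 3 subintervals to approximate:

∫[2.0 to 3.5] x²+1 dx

f(x) = x²+1
a = 2.0, b = 3.5, n = 3
h = (b - a)/n = 0.500000

Trapezoidal rule: (h/2)[f(x₀) + 2f(x₁) + 2f(x₂) + ... + f(xₙ)]

x_0 = 2.0000, f(x_0) = 5.000000, coefficient = 1
x_1 = 2.5000, f(x_1) = 7.250000, coefficient = 2
x_2 = 3.0000, f(x_2) = 10.000000, coefficient = 2
x_3 = 3.5000, f(x_3) = 13.250000, coefficient = 1

I ≈ (0.500000/2) × 52.750000 = 13.187500
Exact value: 13.125000
Error: 0.062500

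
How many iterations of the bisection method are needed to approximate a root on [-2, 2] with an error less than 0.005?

We need (b-a)/2^n ≤ 0.005
(2 - (-2))/2^n ≤ 0.005
4/2^n ≤ 0.005
2^n ≥ 800
n ≥ log₂(800) = 9.64
n ≥ 10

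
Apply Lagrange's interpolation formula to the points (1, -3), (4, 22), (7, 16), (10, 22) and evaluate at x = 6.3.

Lagrange interpolation formula:
P(x) = Σ yᵢ × Lᵢ(x)
where Lᵢ(x) = Π_{j≠i} (x - xⱼ)/(xᵢ - xⱼ)

L_0(6.3) = (6.3 - 4)/(1 - 4) × (6.3 - 7)/(1 - 7) × (6.3 - 10)/(1 - 10) = -0.036772
L_1(6.3) = (6.3 - 1)/(4 - 1) × (6.3 - 7)/(4 - 7) × (6.3 - 10)/(4 - 10) = 0.254204
L_2(6.3) = (6.3 - 1)/(7 - 1) × (6.3 - 4)/(7 - 4) × (6.3 - 10)/(7 - 10) = 0.835241
L_3(6.3) = (6.3 - 1)/(10 - 1) × (6.3 - 4)/(10 - 4) × (6.3 - 7)/(10 - 7) = -0.052673

P(6.3) = (-3)×L_0(6.3) + 22×L_1(6.3) + 16×L_2(6.3) + 22×L_3(6.3)
P(6.3) = 17.907846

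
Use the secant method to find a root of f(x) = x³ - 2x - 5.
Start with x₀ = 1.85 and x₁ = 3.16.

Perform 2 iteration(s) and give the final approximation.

f(x) = x³ - 2x - 5
x₀ = 1.85, x₁ = 3.16

Secant formula: x_{n+1} = x_n - f(x_n)(x_n - x_{n-1})/(f(x_n) - f(x_{n-1}))

Iteration 1:
  f(1.850000) = -2.368375
  f(3.160000) = 20.234496
  x_2 = 3.160000 - 20.234496×(3.160000 - 1.850000)/(20.234496 - (-2.368375))
       = 1.987264
Iteration 2:
  f(3.160000) = 20.234496
  f(1.987264) = -1.126384
  x_3 = 1.987264 - (-1.126384)×(1.987264 - 3.160000)/(-1.126384 - 20.234496)
       = 2.049104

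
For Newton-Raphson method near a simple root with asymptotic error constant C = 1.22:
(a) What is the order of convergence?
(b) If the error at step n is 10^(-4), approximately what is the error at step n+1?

(a) Newton-Raphson has quadratic (order 2) convergence near simple roots.
    This means |e_{n+1}| ≈ C|e_n|².

(b) With |e_n| = 10^(-4) and C = 1.22:
    |e_{n+1}| ≈ 1.22 × (10^(-4))² = 1.22 × 10^(-8)

(a) 2 (quadratic); (b) |e_{n+1}| ≈ 1.220e-08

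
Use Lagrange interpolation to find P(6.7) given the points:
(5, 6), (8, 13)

Lagrange interpolation formula:
P(x) = Σ yᵢ × Lᵢ(x)
where Lᵢ(x) = Π_{j≠i} (x - xⱼ)/(xᵢ - xⱼ)

L_0(6.7) = (6.7 - 8)/(5 - 8) = 0.433333
L_1(6.7) = (6.7 - 5)/(8 - 5) = 0.566667

P(6.7) = 6×L_0(6.7) + 13×L_1(6.7)
P(6.7) = 9.966667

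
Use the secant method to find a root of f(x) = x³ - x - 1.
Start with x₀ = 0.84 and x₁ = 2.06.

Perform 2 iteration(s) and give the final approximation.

f(x) = x³ - x - 1
x₀ = 0.84, x₁ = 2.06

Secant formula: x_{n+1} = x_n - f(x_n)(x_n - x_{n-1})/(f(x_n) - f(x_{n-1}))

Iteration 1:
  f(0.840000) = -1.247296
  f(2.060000) = 5.681816
  x_2 = 2.060000 - 5.681816×(2.060000 - 0.840000)/(5.681816 - (-1.247296))
       = 1.059610
Iteration 2:
  f(2.060000) = 5.681816
  f(1.059610) = -0.869909
  x_3 = 1.059610 - (-0.869909)×(1.059610 - 2.060000)/(-0.869909 - 5.681816)
       = 1.192437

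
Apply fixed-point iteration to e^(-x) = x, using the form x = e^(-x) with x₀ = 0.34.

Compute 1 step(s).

Equation: e^(-x) = x
Fixed-point form: x = e^(-x)
x₀ = 0.34

x_1 = g(0.340000) = 0.711770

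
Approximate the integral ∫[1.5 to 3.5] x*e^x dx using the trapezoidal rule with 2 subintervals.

f(x) = x*e^x
a = 1.5, b = 3.5, n = 2
h = (b - a)/n = 1.000000

Trapezoidal rule: (h/2)[f(x₀) + 2f(x₁) + 2f(x₂) + ... + f(xₙ)]

x_0 = 1.5000, f(x_0) = 6.722534, coefficient = 1
x_1 = 2.5000, f(x_1) = 30.456235, coefficient = 2
x_2 = 3.5000, f(x_2) = 115.904082, coefficient = 1

I ≈ (1.000000/2) × 183.539085 = 91.769543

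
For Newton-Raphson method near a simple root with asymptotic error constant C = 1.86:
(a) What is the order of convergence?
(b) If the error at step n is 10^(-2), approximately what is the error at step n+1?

(a) Newton-Raphson has quadratic (order 2) convergence near simple roots.
    This means |e_{n+1}| ≈ C|e_n|².

(b) With |e_n| = 10^(-2) and C = 1.86:
    |e_{n+1}| ≈ 1.86 × (10^(-2))² = 1.86 × 10^(-4)

(a) 2 (quadratic); (b) |e_{n+1}| ≈ 1.860e-04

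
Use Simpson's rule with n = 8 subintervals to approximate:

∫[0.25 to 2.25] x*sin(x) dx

f(x) = x*sin(x)
a = 0.25, b = 2.25, n = 8
h = (b - a)/n = 0.250000

Simpson's rule: (h/3)[f(x₀) + 4f(x₁) + 2f(x₂) + ... + f(xₙ)]

x_0 = 0.2500, f(x_0) = 0.061851, coefficient = 1
x_1 = 0.5000, f(x_1) = 0.239713, coefficient = 4
x_2 = 0.7500, f(x_2) = 0.511229, coefficient = 2
x_3 = 1.0000, f(x_3) = 0.841471, coefficient = 4
x_4 = 1.2500, f(x_4) = 1.186231, coefficient = 2
x_5 = 1.5000, f(x_5) = 1.496242, coefficient = 4
x_6 = 1.7500, f(x_6) = 1.721975, coefficient = 2
x_7 = 2.0000, f(x_7) = 1.818595, coefficient = 4
x_8 = 2.2500, f(x_8) = 1.750665, coefficient = 1

I ≈ (0.250000/3) × 26.235471 = 2.186289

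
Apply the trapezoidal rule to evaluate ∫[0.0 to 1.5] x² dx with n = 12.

f(x) = x²
a = 0.0, b = 1.5, n = 12
h = (b - a)/n = 0.125000

Trapezoidal rule: (h/2)[f(x₀) + 2f(x₁) + 2f(x₂) + ... + f(xₙ)]

x_0 = 0.0000, f(x_0) = 0.000000, coefficient = 1
x_1 = 0.1250, f(x_1) = 0.015625, coefficient = 2
x_2 = 0.2500, f(x_2) = 0.062500, coefficient = 2
x_3 = 0.3750, f(x_3) = 0.140625, coefficient = 2
x_4 = 0.5000, f(x_4) = 0.250000, coefficient = 2
x_5 = 0.6250, f(x_5) = 0.390625, coefficient = 2
x_6 = 0.7500, f(x_6) = 0.562500, coefficient = 2
x_7 = 0.8750, f(x_7) = 0.765625, coefficient = 2
x_8 = 1.0000, f(x_8) = 1.000000, coefficient = 2
x_9 = 1.1250, f(x_9) = 1.265625, coefficient = 2
x_10 = 1.2500, f(x_10) = 1.562500, coefficient = 2
x_11 = 1.3750, f(x_11) = 1.890625, coefficient = 2
x_12 = 1.5000, f(x_12) = 2.250000, coefficient = 1

I ≈ (0.125000/2) × 18.062500 = 1.128906
Exact value: 1.125000
Error: 0.003906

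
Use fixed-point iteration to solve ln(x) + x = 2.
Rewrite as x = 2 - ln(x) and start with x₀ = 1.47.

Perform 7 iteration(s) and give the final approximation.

Equation: ln(x) + x = 2
Fixed-point form: x = 2 - ln(x)
x₀ = 1.47

x_1 = g(1.470000) = 1.614738
x_2 = g(1.614738) = 1.520828
x_3 = g(1.520828) = 1.580745
x_4 = g(1.580745) = 1.542104
x_5 = g(1.542104) = 1.566853
x_6 = g(1.566853) = 1.550931
x_7 = g(1.550931) = 1.561145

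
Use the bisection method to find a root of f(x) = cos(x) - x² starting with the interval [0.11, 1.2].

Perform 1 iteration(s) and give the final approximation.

f(x) = cos(x) - x²
Initial interval: [0.11, 1.2]

Iteration 1:
  c_1 = (0.110000 + 1.200000)/2 = 0.655000
  f(c_1) = f(0.655000) = 0.364023
  f(a) × f(c) ≥ 0, new interval: [0.655000, 1.200000]

After 1 iteration(s), the approximation is c_1 = 0.655000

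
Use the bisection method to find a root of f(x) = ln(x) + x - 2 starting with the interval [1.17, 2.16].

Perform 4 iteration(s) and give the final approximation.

f(x) = ln(x) + x - 2
Initial interval: [1.17, 2.16]

Iteration 1:
  c_1 = (1.170000 + 2.160000)/2 = 1.665000
  f(c_1) = f(1.665000) = 0.174825
  f(a) × f(c) < 0, new interval: [1.170000, 1.665000]
Iteration 2:
  c_2 = (1.170000 + 1.665000)/2 = 1.417500
  f(c_2) = f(1.417500) = -0.233605
  f(a) × f(c) ≥ 0, new interval: [1.417500, 1.665000]
Iteration 3:
  c_3 = (1.417500 + 1.665000)/2 = 1.541250
  f(c_3) = f(1.541250) = -0.026156
  f(a) × f(c) ≥ 0, new interval: [1.541250, 1.665000]
Iteration 4:
  c_4 = (1.541250 + 1.665000)/2 = 1.603125
  f(c_4) = f(1.603125) = 0.075080
  f(a) × f(c) < 0, new interval: [1.541250, 1.603125]

After 4 iteration(s), the approximation is c_4 = 1.603125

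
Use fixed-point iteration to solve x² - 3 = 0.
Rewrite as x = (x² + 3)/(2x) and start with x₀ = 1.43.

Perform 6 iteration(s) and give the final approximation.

Equation: x² - 3 = 0
Fixed-point form: x = (x² + 3)/(2x)
x₀ = 1.43

x_1 = g(1.430000) = 1.763951
x_2 = g(1.763951) = 1.732339
x_3 = g(1.732339) = 1.732051
x_4 = g(1.732051) = 1.732051
x_5 = g(1.732051) = 1.732051
x_6 = g(1.732051) = 1.732051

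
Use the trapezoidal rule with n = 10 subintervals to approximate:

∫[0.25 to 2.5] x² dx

f(x) = x²
a = 0.25, b = 2.5, n = 10
h = (b - a)/n = 0.225000

Trapezoidal rule: (h/2)[f(x₀) + 2f(x₁) + 2f(x₂) + ... + f(xₙ)]

x_0 = 0.2500, f(x_0) = 0.062500, coefficient = 1
x_1 = 0.4750, f(x_1) = 0.225625, coefficient = 2
x_2 = 0.7000, f(x_2) = 0.490000, coefficient = 2
x_3 = 0.9250, f(x_3) = 0.855625, coefficient = 2
x_4 = 1.1500, f(x_4) = 1.322500, coefficient = 2
x_5 = 1.3750, f(x_5) = 1.890625, coefficient = 2
x_6 = 1.6000, f(x_6) = 2.560000, coefficient = 2
x_7 = 1.8250, f(x_7) = 3.330625, coefficient = 2
x_8 = 2.0500, f(x_8) = 4.202500, coefficient = 2
x_9 = 2.2750, f(x_9) = 5.175625, coefficient = 2
x_10 = 2.5000, f(x_10) = 6.250000, coefficient = 1

I ≈ (0.225000/2) × 46.418750 = 5.222109
Exact value: 5.203125
Error: 0.018984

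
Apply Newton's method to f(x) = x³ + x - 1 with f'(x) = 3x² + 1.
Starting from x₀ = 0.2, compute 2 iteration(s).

f(x) = x³ + x - 1
f'(x) = 3x² + 1
x₀ = 0.2

Newton-Raphson formula: x_{n+1} = x_n - f(x_n)/f'(x_n)

Iteration 1:
  f(0.200000) = -0.792000
  f'(0.200000) = 1.120000
  x_1 = 0.200000 - (-0.792000)/1.120000 = 0.907143
Iteration 2:
  f(0.907143) = 0.653638
  f'(0.907143) = 3.468724
  x_2 = 0.907143 - 0.653638/3.468724 = 0.718705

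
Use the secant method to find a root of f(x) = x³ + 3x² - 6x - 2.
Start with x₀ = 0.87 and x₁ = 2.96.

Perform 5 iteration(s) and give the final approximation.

f(x) = x³ + 3x² - 6x - 2
x₀ = 0.87, x₁ = 2.96

Secant formula: x_{n+1} = x_n - f(x_n)(x_n - x_{n-1})/(f(x_n) - f(x_{n-1}))

Iteration 1:
  f(0.870000) = -4.290797
  f(2.960000) = 32.459136
  x_2 = 2.960000 - 32.459136×(2.960000 - 0.870000)/(32.459136 - (-4.290797))
       = 1.114021
Iteration 2:
  f(2.960000) = 32.459136
  f(1.114021) = -3.578449
  x_3 = 1.114021 - (-3.578449)×(1.114021 - 2.960000)/(-3.578449 - 32.459136)
       = 1.297323
Iteration 3:
  f(1.114021) = -3.578449
  f(1.297323) = -2.551344
  x_4 = 1.297323 - (-2.551344)×(1.297323 - 1.114021)/(-2.551344 - (-3.578449))
       = 1.752646
Iteration 4:
  f(1.297323) = -2.551344
  f(1.752646) = 2.083151
  x_5 = 1.752646 - 2.083151×(1.752646 - 1.297323)/(2.083151 - (-2.551344))
       = 1.547984
Iteration 5:
  f(1.752646) = 2.083151
  f(1.547984) = -0.389782
  x_6 = 1.547984 - (-0.389782)×(1.547984 - 1.752646)/(-0.389782 - 2.083151)
       = 1.580242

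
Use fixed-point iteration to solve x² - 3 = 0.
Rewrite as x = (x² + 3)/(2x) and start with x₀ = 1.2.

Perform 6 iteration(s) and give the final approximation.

Equation: x² - 3 = 0
Fixed-point form: x = (x² + 3)/(2x)
x₀ = 1.2

x_1 = g(1.200000) = 1.850000
x_2 = g(1.850000) = 1.735811
x_3 = g(1.735811) = 1.732055
x_4 = g(1.732055) = 1.732051
x_5 = g(1.732051) = 1.732051
x_6 = g(1.732051) = 1.732051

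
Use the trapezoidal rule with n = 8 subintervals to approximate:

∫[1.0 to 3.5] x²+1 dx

f(x) = x²+1
a = 1.0, b = 3.5, n = 8
h = (b - a)/n = 0.312500

Trapezoidal rule: (h/2)[f(x₀) + 2f(x₁) + 2f(x₂) + ... + f(xₙ)]

x_0 = 1.0000, f(x_0) = 2.000000, coefficient = 1
x_1 = 1.3125, f(x_1) = 2.722656, coefficient = 2
x_2 = 1.6250, f(x_2) = 3.640625, coefficient = 2
x_3 = 1.9375, f(x_3) = 4.753906, coefficient = 2
x_4 = 2.2500, f(x_4) = 6.062500, coefficient = 2
x_5 = 2.5625, f(x_5) = 7.566406, coefficient = 2
x_6 = 2.8750, f(x_6) = 9.265625, coefficient = 2
x_7 = 3.1875, f(x_7) = 11.160156, coefficient = 2
x_8 = 3.5000, f(x_8) = 13.250000, coefficient = 1

I ≈ (0.312500/2) × 105.593750 = 16.499023
Exact value: 16.458333
Error: 0.040690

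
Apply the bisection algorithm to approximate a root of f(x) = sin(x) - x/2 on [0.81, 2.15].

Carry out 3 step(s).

f(x) = sin(x) - x/2
Initial interval: [0.81, 2.15]

Iteration 1:
  c_1 = (0.810000 + 2.150000)/2 = 1.480000
  f(c_1) = f(1.480000) = 0.255881
  f(a) × f(c) ≥ 0, new interval: [1.480000, 2.150000]
Iteration 2:
  c_2 = (1.480000 + 2.150000)/2 = 1.815000
  f(c_2) = f(1.815000) = 0.062830
  f(a) × f(c) ≥ 0, new interval: [1.815000, 2.150000]
Iteration 3:
  c_3 = (1.815000 + 2.150000)/2 = 1.982500
  f(c_3) = f(1.982500) = -0.074810
  f(a) × f(c) < 0, new interval: [1.815000, 1.982500]

After 3 iteration(s), the approximation is c_3 = 1.982500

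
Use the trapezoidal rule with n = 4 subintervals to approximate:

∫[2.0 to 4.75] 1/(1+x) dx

f(x) = 1/(1+x)
a = 2.0, b = 4.75, n = 4
h = (b - a)/n = 0.687500

Trapezoidal rule: (h/2)[f(x₀) + 2f(x₁) + 2f(x₂) + ... + f(xₙ)]

x_0 = 2.0000, f(x_0) = 0.333333, coefficient = 1
x_1 = 2.6875, f(x_1) = 0.271186, coefficient = 2
x_2 = 3.3750, f(x_2) = 0.228571, coefficient = 2
x_3 = 4.0625, f(x_3) = 0.197531, coefficient = 2
x_4 = 4.7500, f(x_4) = 0.173913, coefficient = 1

I ≈ (0.687500/2) × 1.901824 = 0.653752
Exact value: 0.650588
Error: 0.003164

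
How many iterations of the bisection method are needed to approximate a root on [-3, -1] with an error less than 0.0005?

We need (b-a)/2^n ≤ 0.0005
(-1 - (-3))/2^n ≤ 0.0005
2/2^n ≤ 0.0005
2^n ≥ 4000
n ≥ log₂(4000) = 11.97
n ≥ 12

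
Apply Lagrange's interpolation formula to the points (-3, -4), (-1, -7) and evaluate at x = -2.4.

Lagrange interpolation formula:
P(x) = Σ yᵢ × Lᵢ(x)
where Lᵢ(x) = Π_{j≠i} (x - xⱼ)/(xᵢ - xⱼ)

L_0(-2.4) = (-2.4 - (-1))/(-3 - (-1)) = 0.700000
L_1(-2.4) = (-2.4 - (-3))/(-1 - (-3)) = 0.300000

P(-2.4) = (-4)×L_0(-2.4) + (-7)×L_1(-2.4)
P(-2.4) = -4.900000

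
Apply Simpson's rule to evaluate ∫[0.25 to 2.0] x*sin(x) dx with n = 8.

f(x) = x*sin(x)
a = 0.25, b = 2.0, n = 8
h = (b - a)/n = 0.218750

Simpson's rule: (h/3)[f(x₀) + 4f(x₁) + 2f(x₂) + ... + f(xₙ)]

x_0 = 0.2500, f(x_0) = 0.061851, coefficient = 1
x_1 = 0.4688, f(x_1) = 0.211768, coefficient = 4
x_2 = 0.6875, f(x_2) = 0.436292, coefficient = 2
x_3 = 0.9062, f(x_3) = 0.713397, coefficient = 4
x_4 = 1.1250, f(x_4) = 1.015051, coefficient = 2
x_5 = 1.3438, f(x_5) = 1.309263, coefficient = 4
x_6 = 1.5625, f(x_6) = 1.562446, coefficient = 2
x_7 = 1.7812, f(x_7) = 1.741949, coefficient = 4
x_8 = 2.0000, f(x_8) = 1.818595, coefficient = 1

I ≈ (0.218750/3) × 23.813534 = 1.736403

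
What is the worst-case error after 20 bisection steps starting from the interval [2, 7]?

Bisection error bound: |error| ≤ (b-a)/2^n
|error| ≤ (7 - 2)/2^20 = 5/2^20
|error| ≤ 0.0000047684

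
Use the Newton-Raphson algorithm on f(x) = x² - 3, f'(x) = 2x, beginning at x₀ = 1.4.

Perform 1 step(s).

f(x) = x² - 3
f'(x) = 2x
x₀ = 1.4

Newton-Raphson formula: x_{n+1} = x_n - f(x_n)/f'(x_n)

Iteration 1:
  f(1.400000) = -1.040000
  f'(1.400000) = 2.800000
  x_1 = 1.400000 - (-1.040000)/2.800000 = 1.771429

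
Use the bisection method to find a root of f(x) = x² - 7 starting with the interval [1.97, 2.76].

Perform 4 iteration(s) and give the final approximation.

f(x) = x² - 7
Initial interval: [1.97, 2.76]

Iteration 1:
  c_1 = (1.970000 + 2.760000)/2 = 2.365000
  f(c_1) = f(2.365000) = -1.406775
  f(a) × f(c) ≥ 0, new interval: [2.365000, 2.760000]
Iteration 2:
  c_2 = (2.365000 + 2.760000)/2 = 2.562500
  f(c_2) = f(2.562500) = -0.433594
  f(a) × f(c) ≥ 0, new interval: [2.562500, 2.760000]
Iteration 3:
  c_3 = (2.562500 + 2.760000)/2 = 2.661250
  f(c_3) = f(2.661250) = 0.082252
  f(a) × f(c) < 0, new interval: [2.562500, 2.661250]
Iteration 4:
  c_4 = (2.562500 + 2.661250)/2 = 2.611875
  f(c_4) = f(2.611875) = -0.178109
  f(a) × f(c) ≥ 0, new interval: [2.611875, 2.661250]

After 4 iteration(s), the approximation is c_4 = 2.611875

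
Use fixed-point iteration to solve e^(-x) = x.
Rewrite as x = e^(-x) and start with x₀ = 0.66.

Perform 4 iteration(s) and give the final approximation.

Equation: e^(-x) = x
Fixed-point form: x = e^(-x)
x₀ = 0.66

x_1 = g(0.660000) = 0.516851
x_2 = g(0.516851) = 0.596395
x_3 = g(0.596395) = 0.550793
x_4 = g(0.550793) = 0.576492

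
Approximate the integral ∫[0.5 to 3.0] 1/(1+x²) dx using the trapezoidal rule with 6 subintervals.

f(x) = 1/(1+x²)
a = 0.5, b = 3.0, n = 6
h = (b - a)/n = 0.416667

Trapezoidal rule: (h/2)[f(x₀) + 2f(x₁) + 2f(x₂) + ... + f(xₙ)]

x_0 = 0.5000, f(x_0) = 0.800000, coefficient = 1
x_1 = 0.9167, f(x_1) = 0.543396, coefficient = 2
x_2 = 1.3333, f(x_2) = 0.360000, coefficient = 2
x_3 = 1.7500, f(x_3) = 0.246154, coefficient = 2
x_4 = 2.1667, f(x_4) = 0.175610, coefficient = 2
x_5 = 2.5833, f(x_5) = 0.130317, coefficient = 2
x_6 = 3.0000, f(x_6) = 0.100000, coefficient = 1

I ≈ (0.416667/2) × 3.810953 = 0.793949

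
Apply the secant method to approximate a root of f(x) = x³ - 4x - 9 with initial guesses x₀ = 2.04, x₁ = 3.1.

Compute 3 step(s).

f(x) = x³ - 4x - 9
x₀ = 2.04, x₁ = 3.1

Secant formula: x_{n+1} = x_n - f(x_n)(x_n - x_{n-1})/(f(x_n) - f(x_{n-1}))

Iteration 1:
  f(2.040000) = -8.670336
  f(3.100000) = 8.391000
  x_2 = 3.100000 - 8.391000×(3.100000 - 2.040000)/(8.391000 - (-8.670336))
       = 2.578677
Iteration 2:
  f(3.100000) = 8.391000
  f(2.578677) = -2.167595
  x_3 = 2.578677 - (-2.167595)×(2.578677 - 3.100000)/(-2.167595 - 8.391000)
       = 2.685701
Iteration 3:
  f(2.578677) = -2.167595
  f(2.685701) = -0.370874
  x_4 = 2.685701 - (-0.370874)×(2.685701 - 2.578677)/(-0.370874 - (-2.167595))
       = 2.707792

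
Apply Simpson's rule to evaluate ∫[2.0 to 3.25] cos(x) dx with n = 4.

f(x) = cos(x)
a = 2.0, b = 3.25, n = 4
h = (b - a)/n = 0.312500

Simpson's rule: (h/3)[f(x₀) + 4f(x₁) + 2f(x₂) + ... + f(xₙ)]

x_0 = 2.0000, f(x_0) = -0.416147, coefficient = 1
x_1 = 2.3125, f(x_1) = -0.675545, coefficient = 4
x_2 = 2.6250, f(x_2) = -0.869507, coefficient = 2
x_3 = 2.9375, f(x_3) = -0.979245, coefficient = 4
x_4 = 3.2500, f(x_4) = -0.994130, coefficient = 1

I ≈ (0.312500/3) × -9.768452 = -1.017547
Exact value: -1.017493
Error: 0.000055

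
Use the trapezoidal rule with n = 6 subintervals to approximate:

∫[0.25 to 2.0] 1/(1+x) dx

f(x) = 1/(1+x)
a = 0.25, b = 2.0, n = 6
h = (b - a)/n = 0.291667

Trapezoidal rule: (h/2)[f(x₀) + 2f(x₁) + 2f(x₂) + ... + f(xₙ)]

x_0 = 0.2500, f(x_0) = 0.800000, coefficient = 1
x_1 = 0.5417, f(x_1) = 0.648649, coefficient = 2
x_2 = 0.8333, f(x_2) = 0.545455, coefficient = 2
x_3 = 1.1250, f(x_3) = 0.470588, coefficient = 2
x_4 = 1.4167, f(x_4) = 0.413793, coefficient = 2
x_5 = 1.7083, f(x_5) = 0.369231, coefficient = 2
x_6 = 2.0000, f(x_6) = 0.333333, coefficient = 1

I ≈ (0.291667/2) × 6.028764 = 0.879195
Exact value: 0.875469
Error: 0.003726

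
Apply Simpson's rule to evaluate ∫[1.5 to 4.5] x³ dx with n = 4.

f(x) = x³
a = 1.5, b = 4.5, n = 4
h = (b - a)/n = 0.750000

Simpson's rule: (h/3)[f(x₀) + 4f(x₁) + 2f(x₂) + ... + f(xₙ)]

x_0 = 1.5000, f(x_0) = 3.375000, coefficient = 1
x_1 = 2.2500, f(x_1) = 11.390625, coefficient = 4
x_2 = 3.0000, f(x_2) = 27.000000, coefficient = 2
x_3 = 3.7500, f(x_3) = 52.734375, coefficient = 4
x_4 = 4.5000, f(x_4) = 91.125000, coefficient = 1

I ≈ (0.750000/3) × 405.000000 = 101.250000
Exact value: 101.250000
Error: 0.000000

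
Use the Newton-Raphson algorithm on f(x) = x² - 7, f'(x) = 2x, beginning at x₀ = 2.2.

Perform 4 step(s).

f(x) = x² - 7
f'(x) = 2x
x₀ = 2.2

Newton-Raphson formula: x_{n+1} = x_n - f(x_n)/f'(x_n)

Iteration 1:
  f(2.200000) = -2.160000
  f'(2.200000) = 4.400000
  x_1 = 2.200000 - (-2.160000)/4.400000 = 2.690909
Iteration 2:
  f(2.690909) = 0.240992
  f'(2.690909) = 5.381818
  x_2 = 2.690909 - 0.240992/5.381818 = 2.646130
Iteration 3:
  f(2.646130) = 0.002005
  f'(2.646130) = 5.292260
  x_3 = 2.646130 - 0.002005/5.292260 = 2.645751
Iteration 4:
  f(2.645751) = 0.000000
  f'(2.645751) = 5.291503
  x_4 = 2.645751 - 0.000000/5.291503 = 2.645751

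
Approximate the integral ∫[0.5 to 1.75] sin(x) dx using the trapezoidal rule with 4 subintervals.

f(x) = sin(x)
a = 0.5, b = 1.75, n = 4
h = (b - a)/n = 0.312500

Trapezoidal rule: (h/2)[f(x₀) + 2f(x₁) + 2f(x₂) + ... + f(xₙ)]

x_0 = 0.5000, f(x_0) = 0.479426, coefficient = 1
x_1 = 0.8125, f(x_1) = 0.726009, coefficient = 2
x_2 = 1.1250, f(x_2) = 0.902268, coefficient = 2
x_3 = 1.4375, f(x_3) = 0.991129, coefficient = 2
x_4 = 1.7500, f(x_4) = 0.983986, coefficient = 1

I ≈ (0.312500/2) × 6.702222 = 1.047222
Exact value: 1.055829
Error: 0.008606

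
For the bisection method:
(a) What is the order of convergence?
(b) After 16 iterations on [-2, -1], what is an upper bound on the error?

(a) Bisection has linear (order 1) convergence; the error is halved each step.

(b) Error bound = (b-a)/2^n = (-1 - (-2))/2^{16}
    = 1/2^{16}

(a) 1 (linear); (b) error ≤ 1.53e-05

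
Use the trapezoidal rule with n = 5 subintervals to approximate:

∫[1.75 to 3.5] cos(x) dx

f(x) = cos(x)
a = 1.75, b = 3.5, n = 5
h = (b - a)/n = 0.350000

Trapezoidal rule: (h/2)[f(x₀) + 2f(x₁) + 2f(x₂) + ... + f(xₙ)]

x_0 = 1.7500, f(x_0) = -0.178246, coefficient = 1
x_1 = 2.1000, f(x_1) = -0.504846, coefficient = 2
x_2 = 2.4500, f(x_2) = -0.770231, coefficient = 2
x_3 = 2.8000, f(x_3) = -0.942222, coefficient = 2
x_4 = 3.1500, f(x_4) = -0.999965, coefficient = 2
x_5 = 3.5000, f(x_5) = -0.936457, coefficient = 1

I ≈ (0.350000/2) × -7.549231 = -1.321116
Exact value: -1.334769
Error: 0.013654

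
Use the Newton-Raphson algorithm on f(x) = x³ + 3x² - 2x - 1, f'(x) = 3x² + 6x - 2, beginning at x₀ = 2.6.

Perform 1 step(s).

f(x) = x³ + 3x² - 2x - 1
f'(x) = 3x² + 6x - 2
x₀ = 2.6

Newton-Raphson formula: x_{n+1} = x_n - f(x_n)/f'(x_n)

Iteration 1:
  f(2.600000) = 31.656000
  f'(2.600000) = 33.880000
  x_1 = 2.600000 - 31.656000/33.880000 = 1.665643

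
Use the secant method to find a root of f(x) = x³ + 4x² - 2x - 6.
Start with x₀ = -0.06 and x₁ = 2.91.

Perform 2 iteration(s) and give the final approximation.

f(x) = x³ + 4x² - 2x - 6
x₀ = -0.06, x₁ = 2.91

Secant formula: x_{n+1} = x_n - f(x_n)(x_n - x_{n-1})/(f(x_n) - f(x_{n-1}))

Iteration 1:
  f(-0.060000) = -5.865816
  f(2.910000) = 46.694571
  x_2 = 2.910000 - 46.694571×(2.910000 - (-0.060000))/(46.694571 - (-5.865816))
       = 0.271456
Iteration 2:
  f(2.910000) = 46.694571
  f(0.271456) = -6.228155
  x_3 = 0.271456 - (-6.228155)×(0.271456 - 2.910000)/(-6.228155 - 46.694571)
       = 0.581971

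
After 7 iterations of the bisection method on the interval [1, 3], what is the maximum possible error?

Bisection error bound: |error| ≤ (b-a)/2^n
|error| ≤ (3 - 1)/2^7 = 2/2^7
|error| ≤ 0.0156250000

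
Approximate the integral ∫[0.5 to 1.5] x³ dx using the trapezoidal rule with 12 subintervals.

f(x) = x³
a = 0.5, b = 1.5, n = 12
h = (b - a)/n = 0.083333

Trapezoidal rule: (h/2)[f(x₀) + 2f(x₁) + 2f(x₂) + ... + f(xₙ)]

x_0 = 0.5000, f(x_0) = 0.125000, coefficient = 1
x_1 = 0.5833, f(x_1) = 0.198495, coefficient = 2
x_2 = 0.6667, f(x_2) = 0.296296, coefficient = 2
x_3 = 0.7500, f(x_3) = 0.421875, coefficient = 2
x_4 = 0.8333, f(x_4) = 0.578704, coefficient = 2
x_5 = 0.9167, f(x_5) = 0.770255, coefficient = 2
x_6 = 1.0000, f(x_6) = 1.000000, coefficient = 2
x_7 = 1.0833, f(x_7) = 1.271412, coefficient = 2
x_8 = 1.1667, f(x_8) = 1.587963, coefficient = 2
x_9 = 1.2500, f(x_9) = 1.953125, coefficient = 2
x_10 = 1.3333, f(x_10) = 2.370370, coefficient = 2
x_11 = 1.4167, f(x_11) = 2.843171, coefficient = 2
x_12 = 1.5000, f(x_12) = 3.375000, coefficient = 1

I ≈ (0.083333/2) × 30.083333 = 1.253472
Exact value: 1.250000
Error: 0.003472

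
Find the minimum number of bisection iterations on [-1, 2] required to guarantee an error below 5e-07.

We need (b-a)/2^n ≤ 5e-07
(2 - (-1))/2^n ≤ 5e-07
3/2^n ≤ 5e-07
2^n ≥ 6000000
n ≥ log₂(6000000) = 22.52
n ≥ 23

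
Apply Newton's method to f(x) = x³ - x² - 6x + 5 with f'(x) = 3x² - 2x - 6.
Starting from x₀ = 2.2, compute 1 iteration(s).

f(x) = x³ - x² - 6x + 5
f'(x) = 3x² - 2x - 6
x₀ = 2.2

Newton-Raphson formula: x_{n+1} = x_n - f(x_n)/f'(x_n)

Iteration 1:
  f(2.200000) = -2.392000
  f'(2.200000) = 4.120000
  x_1 = 2.200000 - (-2.392000)/4.120000 = 2.780583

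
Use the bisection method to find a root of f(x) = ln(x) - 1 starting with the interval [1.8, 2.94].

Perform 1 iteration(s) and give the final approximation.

f(x) = ln(x) - 1
Initial interval: [1.8, 2.94]

Iteration 1:
  c_1 = (1.800000 + 2.940000)/2 = 2.370000
  f(c_1) = f(2.370000) = -0.137110
  f(a) × f(c) ≥ 0, new interval: [2.370000, 2.940000]

After 1 iteration(s), the approximation is c_1 = 2.370000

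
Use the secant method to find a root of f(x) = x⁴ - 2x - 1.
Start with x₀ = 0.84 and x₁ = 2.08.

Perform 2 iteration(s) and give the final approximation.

f(x) = x⁴ - 2x - 1
x₀ = 0.84, x₁ = 2.08

Secant formula: x_{n+1} = x_n - f(x_n)(x_n - x_{n-1})/(f(x_n) - f(x_{n-1}))

Iteration 1:
  f(0.840000) = -2.182129
  f(2.080000) = 13.557737
  x_2 = 2.080000 - 13.557737×(2.080000 - 0.840000)/(13.557737 - (-2.182129))
       = 1.011910
Iteration 2:
  f(2.080000) = 13.557737
  f(1.011910) = -1.975322
  x_3 = 1.011910 - (-1.975322)×(1.011910 - 2.080000)/(-1.975322 - 13.557737)
       = 1.147738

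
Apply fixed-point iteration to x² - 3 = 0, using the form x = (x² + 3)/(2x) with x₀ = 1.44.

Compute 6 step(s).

Equation: x² - 3 = 0
Fixed-point form: x = (x² + 3)/(2x)
x₀ = 1.44

x_1 = g(1.440000) = 1.761667
x_2 = g(1.761667) = 1.732300
x_3 = g(1.732300) = 1.732051
x_4 = g(1.732051) = 1.732051
x_5 = g(1.732051) = 1.732051
x_6 = g(1.732051) = 1.732051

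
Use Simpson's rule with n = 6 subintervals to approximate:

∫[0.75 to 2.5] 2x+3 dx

f(x) = 2x+3
a = 0.75, b = 2.5, n = 6
h = (b - a)/n = 0.291667

Simpson's rule: (h/3)[f(x₀) + 4f(x₁) + 2f(x₂) + ... + f(xₙ)]

x_0 = 0.7500, f(x_0) = 4.500000, coefficient = 1
x_1 = 1.0417, f(x_1) = 5.083333, coefficient = 4
x_2 = 1.3333, f(x_2) = 5.666667, coefficient = 2
x_3 = 1.6250, f(x_3) = 6.250000, coefficient = 4
x_4 = 1.9167, f(x_4) = 6.833333, coefficient = 2
x_5 = 2.2083, f(x_5) = 7.416667, coefficient = 4
x_6 = 2.5000, f(x_6) = 8.000000, coefficient = 1

I ≈ (0.291667/3) × 112.500000 = 10.937500
Exact value: 10.937500
Error: 0.000000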